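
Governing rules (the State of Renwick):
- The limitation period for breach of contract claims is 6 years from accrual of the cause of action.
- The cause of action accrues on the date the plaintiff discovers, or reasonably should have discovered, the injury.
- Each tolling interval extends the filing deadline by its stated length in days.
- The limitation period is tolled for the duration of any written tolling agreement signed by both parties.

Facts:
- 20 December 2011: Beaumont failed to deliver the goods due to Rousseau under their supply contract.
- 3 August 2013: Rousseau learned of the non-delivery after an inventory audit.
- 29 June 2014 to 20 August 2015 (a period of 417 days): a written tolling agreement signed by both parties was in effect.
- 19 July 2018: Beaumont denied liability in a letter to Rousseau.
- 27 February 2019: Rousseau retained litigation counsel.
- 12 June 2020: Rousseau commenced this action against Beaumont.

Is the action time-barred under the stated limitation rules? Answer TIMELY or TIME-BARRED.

TIMELY

Accrual is tied to discovery, so the period began on 3 August 2013 rather than on 20 December 2011 when the act occurred.
Adding the 6 years base period to 3 August 2013 gives a deadline of 3 August 2019, before any tolling.
Because the written tolling agreement ran from 29 June 2014 to 20 August 2015, the deadline is extended by 417 days to 23 September 2020.
The other events in the timeline have no effect on the limitation period under the stated rules.
Rousseau filed on 12 June 2020, before the 23 September 2020 deadline, so the action is timely.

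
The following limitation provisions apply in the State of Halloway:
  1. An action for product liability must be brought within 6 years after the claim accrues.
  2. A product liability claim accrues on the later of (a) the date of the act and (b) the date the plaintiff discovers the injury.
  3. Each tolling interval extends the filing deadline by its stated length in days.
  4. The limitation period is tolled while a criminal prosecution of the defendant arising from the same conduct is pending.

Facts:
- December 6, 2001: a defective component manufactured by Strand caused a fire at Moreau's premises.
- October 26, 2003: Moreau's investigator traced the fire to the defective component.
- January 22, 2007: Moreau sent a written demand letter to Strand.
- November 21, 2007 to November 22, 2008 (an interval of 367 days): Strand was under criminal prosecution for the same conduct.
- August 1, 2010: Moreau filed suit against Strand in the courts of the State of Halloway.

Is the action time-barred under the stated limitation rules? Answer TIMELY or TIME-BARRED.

TIMELY

Taking the later of the act (December 6, 2001) and discovery (October 26, 2003), the claim accrued on October 26, 2003.
The untolled deadline — 6 years after October 26, 2003 — is October 26, 2009.
The pending criminal prosecution from November 21, 2007 to November 22, 2008 tolled the period for 367 days, extending the deadline to October 28, 2010.
The other events in the timeline have no effect on the limitation period under the stated rules.
The August 1, 2010 filing precedes the October 28, 2010 deadline; the claim is timely.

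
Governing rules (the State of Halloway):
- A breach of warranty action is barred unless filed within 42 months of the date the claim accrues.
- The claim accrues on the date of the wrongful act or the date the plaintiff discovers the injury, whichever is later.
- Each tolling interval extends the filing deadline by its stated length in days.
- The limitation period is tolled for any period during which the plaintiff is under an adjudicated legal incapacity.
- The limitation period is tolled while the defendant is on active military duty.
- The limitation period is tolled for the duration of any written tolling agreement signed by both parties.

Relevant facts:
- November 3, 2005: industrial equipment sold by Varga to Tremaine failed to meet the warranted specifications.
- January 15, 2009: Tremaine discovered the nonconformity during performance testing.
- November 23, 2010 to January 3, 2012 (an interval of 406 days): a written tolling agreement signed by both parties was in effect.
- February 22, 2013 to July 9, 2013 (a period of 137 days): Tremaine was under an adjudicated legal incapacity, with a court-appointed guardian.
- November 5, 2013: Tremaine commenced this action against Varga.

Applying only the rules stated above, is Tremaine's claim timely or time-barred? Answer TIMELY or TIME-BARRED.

Taking the later of the act (November 3, 2005) and discovery (January 15, 2009), the claim accrued on January 15, 2009.
Adding the 42 months base period to January 15, 2009 gives a deadline of July 15, 2012, before any tolling.
The period was tolled for 406 days by the written tolling agreement (November 23, 2010 to January 3, 2012), pushing the deadline to August 25, 2013.
The period was tolled for 137 days by the plaintiff's legal incapacity (February 22, 2013 to July 9, 2013), pushing the deadline to January 9, 2014.
The November 5, 2013 filing precedes the January 9, 2014 deadline; the claim is timely.

TIMELY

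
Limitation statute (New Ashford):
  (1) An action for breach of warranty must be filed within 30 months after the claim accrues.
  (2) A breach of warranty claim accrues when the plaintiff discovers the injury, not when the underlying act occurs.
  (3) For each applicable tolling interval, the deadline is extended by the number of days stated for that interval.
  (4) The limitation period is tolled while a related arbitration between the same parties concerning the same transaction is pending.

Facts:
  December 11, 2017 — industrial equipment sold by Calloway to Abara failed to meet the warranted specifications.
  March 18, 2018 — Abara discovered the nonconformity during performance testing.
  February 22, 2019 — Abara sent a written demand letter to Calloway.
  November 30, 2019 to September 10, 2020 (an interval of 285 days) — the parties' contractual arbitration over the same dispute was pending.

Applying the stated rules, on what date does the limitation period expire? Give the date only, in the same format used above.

Under the discovery rule, the claim accrued on March 18, 2018, when Abara discovered the injury — not on the December 11, 2017 date of the underlying act.
30 months from March 18, 2018 is September 18, 2020.
Because the pending related arbitration ran from November 30, 2019 to September 10, 2020, the deadline is extended by 285 days to June 30, 2021.
The other events in the timeline have no effect on the limitation period under the stated rules.

June 30, 2021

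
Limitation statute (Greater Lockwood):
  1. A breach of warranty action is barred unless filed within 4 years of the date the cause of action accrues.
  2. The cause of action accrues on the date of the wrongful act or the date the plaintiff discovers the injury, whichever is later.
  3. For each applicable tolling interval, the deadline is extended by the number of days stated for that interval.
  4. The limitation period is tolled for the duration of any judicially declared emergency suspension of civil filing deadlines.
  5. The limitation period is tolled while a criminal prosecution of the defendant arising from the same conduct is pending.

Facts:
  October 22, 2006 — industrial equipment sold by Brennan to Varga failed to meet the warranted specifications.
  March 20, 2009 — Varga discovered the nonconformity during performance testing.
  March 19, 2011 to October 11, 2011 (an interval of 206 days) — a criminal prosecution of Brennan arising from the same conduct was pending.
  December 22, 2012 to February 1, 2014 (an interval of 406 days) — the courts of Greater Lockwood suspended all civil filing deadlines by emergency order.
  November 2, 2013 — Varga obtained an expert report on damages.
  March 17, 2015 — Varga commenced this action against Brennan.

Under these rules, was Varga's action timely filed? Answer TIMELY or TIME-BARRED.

The claim accrued on March 20, 2009 — the later of the October 22, 2006 act and the March 20, 2009 discovery.
The untolled deadline — 4 years after March 20, 2009 — is March 20, 2013.
The period was tolled for 206 days by the pending criminal prosecution (March 19, 2011 to October 11, 2011), pushing the deadline to October 12, 2013.
The emergency suspension of filing deadlines from December 22, 2012 to February 1, 2014 tolled the period for 406 days, extending the deadline to November 22, 2014.
None of the other events listed affects the running of the period under the stated rules.
Varga filed on March 17, 2015, after the November 22, 2014 deadline, so the action is time-barred.

TIME-BARRED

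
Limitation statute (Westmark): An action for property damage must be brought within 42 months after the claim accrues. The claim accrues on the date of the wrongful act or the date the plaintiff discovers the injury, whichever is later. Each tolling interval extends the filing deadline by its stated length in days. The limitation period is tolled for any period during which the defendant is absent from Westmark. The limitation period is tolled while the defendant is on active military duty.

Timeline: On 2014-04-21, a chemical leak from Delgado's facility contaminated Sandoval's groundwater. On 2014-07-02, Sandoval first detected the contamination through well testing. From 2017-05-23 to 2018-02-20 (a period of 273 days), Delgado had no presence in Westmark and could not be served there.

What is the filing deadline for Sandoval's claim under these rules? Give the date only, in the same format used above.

Taking the later of the act (2014-04-21) and discovery (2014-07-02), the claim accrued on 2014-07-02.
Adding the 42 months base period to 2014-07-02 gives a deadline of 2018-01-02, before any tolling.
Because the defendant's absence from the jurisdiction ran from 2017-05-23 to 2018-02-20, the deadline is extended by 273 days to 2018-10-02.

2018-10-02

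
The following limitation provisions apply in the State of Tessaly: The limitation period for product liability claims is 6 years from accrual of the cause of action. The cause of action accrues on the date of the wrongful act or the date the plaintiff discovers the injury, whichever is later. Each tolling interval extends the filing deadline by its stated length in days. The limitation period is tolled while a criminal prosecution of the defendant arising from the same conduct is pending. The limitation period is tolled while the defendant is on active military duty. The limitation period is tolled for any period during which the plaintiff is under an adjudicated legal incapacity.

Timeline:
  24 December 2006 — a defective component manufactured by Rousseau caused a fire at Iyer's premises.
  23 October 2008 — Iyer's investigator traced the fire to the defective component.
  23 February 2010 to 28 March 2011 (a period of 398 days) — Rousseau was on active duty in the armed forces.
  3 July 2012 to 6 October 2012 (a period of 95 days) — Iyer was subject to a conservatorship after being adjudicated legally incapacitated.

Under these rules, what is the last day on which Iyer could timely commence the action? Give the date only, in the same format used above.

28 February 2016

Because discovery on 23 October 2008 post-dates the 24 December 2006 act, accrual under the later-of rule falls on 23 October 2008.
Adding the 6 years base period to 23 October 2008 gives a deadline of 23 October 2014, before any tolling.
The defendant's active military service from 23 February 2010 to 28 March 2011 tolled the period for 398 days, extending the deadline to 25 November 2015.
Because the plaintiff's legal incapacity ran from 3 July 2012 to 6 October 2012, the deadline is extended by 95 days to 28 February 2016.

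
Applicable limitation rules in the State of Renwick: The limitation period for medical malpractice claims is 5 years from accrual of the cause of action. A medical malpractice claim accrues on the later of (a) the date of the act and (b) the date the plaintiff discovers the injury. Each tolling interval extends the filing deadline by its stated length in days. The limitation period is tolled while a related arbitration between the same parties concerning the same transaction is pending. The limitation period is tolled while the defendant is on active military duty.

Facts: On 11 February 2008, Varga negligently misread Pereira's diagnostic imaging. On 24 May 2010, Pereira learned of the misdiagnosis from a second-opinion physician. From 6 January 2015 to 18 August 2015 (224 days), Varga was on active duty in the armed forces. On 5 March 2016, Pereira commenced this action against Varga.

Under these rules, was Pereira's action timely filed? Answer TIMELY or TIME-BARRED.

Because discovery on 24 May 2010 post-dates the 11 February 2008 act, accrual under the later-of rule falls on 24 May 2010.
5 years from 24 May 2010 is 24 May 2015.
The period was tolled for 224 days by the defendant's active military service (6 January 2015 to 18 August 2015), pushing the deadline to 3 January 2016.
Filing on 5 March 2016 missed the 3 January 2016 deadline — the action is time-barred.

TIME-BARRED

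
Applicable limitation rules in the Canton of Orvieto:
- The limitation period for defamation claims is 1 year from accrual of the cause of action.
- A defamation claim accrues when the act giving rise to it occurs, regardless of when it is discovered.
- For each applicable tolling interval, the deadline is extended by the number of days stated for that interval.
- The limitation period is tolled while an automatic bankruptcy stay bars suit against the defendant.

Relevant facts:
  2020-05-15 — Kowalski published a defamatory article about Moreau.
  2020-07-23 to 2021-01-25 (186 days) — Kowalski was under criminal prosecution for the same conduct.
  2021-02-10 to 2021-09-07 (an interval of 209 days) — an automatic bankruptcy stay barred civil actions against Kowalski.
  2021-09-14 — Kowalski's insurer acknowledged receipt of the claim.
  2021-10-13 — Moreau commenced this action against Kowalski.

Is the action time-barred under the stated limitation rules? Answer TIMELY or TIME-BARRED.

TIMELY

The limitation period began to run on 2020-05-15.
The untolled deadline — 1 year after 2020-05-15 — is 2021-05-15.
The automatic bankruptcy stay from 2021-02-10 to 2021-09-07 tolled the period for 209 days, extending the deadline to 2021-12-10.
The pending criminal prosecution from 2020-07-23 to 2021-01-25 does not toll the period, because no stated rule makes a criminal prosecution a tolling event.
The other events in the timeline have no effect on the limitation period under the stated rules.
The 2021-10-13 filing precedes the 2021-12-10 deadline; the claim is timely.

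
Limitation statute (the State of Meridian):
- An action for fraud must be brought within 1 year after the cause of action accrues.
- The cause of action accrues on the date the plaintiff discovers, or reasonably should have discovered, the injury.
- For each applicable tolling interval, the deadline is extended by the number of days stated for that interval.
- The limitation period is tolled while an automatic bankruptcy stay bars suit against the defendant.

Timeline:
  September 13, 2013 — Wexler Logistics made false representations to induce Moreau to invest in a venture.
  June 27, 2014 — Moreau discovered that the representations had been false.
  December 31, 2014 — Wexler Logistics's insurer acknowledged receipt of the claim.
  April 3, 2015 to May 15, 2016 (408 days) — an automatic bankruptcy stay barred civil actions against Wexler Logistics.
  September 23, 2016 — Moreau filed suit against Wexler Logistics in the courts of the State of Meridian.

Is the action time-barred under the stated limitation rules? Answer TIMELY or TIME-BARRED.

The claim did not accrue until Moreau discovered the injury on June 27, 2014; the September 13, 2013 act date does not start the clock under the stated rule.
Adding the 1 year base period to June 27, 2014 gives a deadline of June 27, 2015, before any tolling.
The period was tolled for 408 days by the automatic bankruptcy stay (April 3, 2015 to May 15, 2016), pushing the deadline to August 8, 2016.
The other events in the timeline have no effect on the limitation period under the stated rules.
Moreau filed on September 23, 2016, after the August 8, 2016 deadline, so the action is time-barred.

TIME-BARRED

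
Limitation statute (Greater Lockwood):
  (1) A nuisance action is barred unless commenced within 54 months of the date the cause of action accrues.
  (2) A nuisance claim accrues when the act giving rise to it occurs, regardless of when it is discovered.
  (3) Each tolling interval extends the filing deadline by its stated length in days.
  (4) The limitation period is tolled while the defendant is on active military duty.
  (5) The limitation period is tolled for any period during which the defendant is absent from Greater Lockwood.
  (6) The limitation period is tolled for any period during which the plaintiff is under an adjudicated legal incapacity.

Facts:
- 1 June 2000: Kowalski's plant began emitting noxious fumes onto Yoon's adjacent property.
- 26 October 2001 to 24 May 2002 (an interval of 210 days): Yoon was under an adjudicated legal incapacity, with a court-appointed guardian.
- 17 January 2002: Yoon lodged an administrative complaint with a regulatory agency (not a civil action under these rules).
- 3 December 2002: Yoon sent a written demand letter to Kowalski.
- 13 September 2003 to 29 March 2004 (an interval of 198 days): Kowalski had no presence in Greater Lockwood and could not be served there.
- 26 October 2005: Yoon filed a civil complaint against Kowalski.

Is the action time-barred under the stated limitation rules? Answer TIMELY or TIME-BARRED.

The limitation period began to run on 1 June 2000.
The untolled deadline — 54 months after 1 June 2000 — is 1 December 2004.
Because the plaintiff's legal incapacity ran from 26 October 2001 to 24 May 2002, the deadline is extended by 210 days to 29 June 2005.
The period was tolled for 198 days by the defendant's absence from the jurisdiction (13 September 2003 to 29 March 2004), pushing the deadline to 13 January 2006.
The other events in the timeline have no effect on the limitation period under the stated rules.
The 26 October 2005 filing precedes the 13 January 2006 deadline; the claim is timely.

TIMELY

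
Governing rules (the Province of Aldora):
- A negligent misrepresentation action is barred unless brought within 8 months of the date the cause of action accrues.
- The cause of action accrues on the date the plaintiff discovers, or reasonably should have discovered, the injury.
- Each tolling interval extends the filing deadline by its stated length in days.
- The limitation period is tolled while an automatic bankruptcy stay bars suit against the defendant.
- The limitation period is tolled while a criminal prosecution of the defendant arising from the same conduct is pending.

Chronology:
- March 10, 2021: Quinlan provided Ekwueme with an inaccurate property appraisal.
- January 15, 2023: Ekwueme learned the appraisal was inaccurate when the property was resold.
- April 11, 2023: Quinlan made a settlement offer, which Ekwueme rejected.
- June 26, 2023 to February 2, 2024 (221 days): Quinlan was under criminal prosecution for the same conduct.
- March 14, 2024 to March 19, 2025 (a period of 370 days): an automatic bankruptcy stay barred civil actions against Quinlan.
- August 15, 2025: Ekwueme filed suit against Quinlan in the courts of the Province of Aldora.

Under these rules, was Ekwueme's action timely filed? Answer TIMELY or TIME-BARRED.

Accrual is tied to discovery, so the period began on January 15, 2023 rather than on March 10, 2021 when the act occurred.
The untolled deadline — 8 months after January 15, 2023 — is September 15, 2023.
Because the pending criminal prosecution ran from June 26, 2023 to February 2, 2024, the deadline is extended by 221 days to April 23, 2024.
Because the automatic bankruptcy stay ran from March 14, 2024 to March 19, 2025, the deadline is extended by 370 days to April 28, 2025.
Nothing else in the chronology tolls or restarts the period.
Filing on August 15, 2025 missed the April 28, 2025 deadline — the action is time-barred.

TIME-BARRED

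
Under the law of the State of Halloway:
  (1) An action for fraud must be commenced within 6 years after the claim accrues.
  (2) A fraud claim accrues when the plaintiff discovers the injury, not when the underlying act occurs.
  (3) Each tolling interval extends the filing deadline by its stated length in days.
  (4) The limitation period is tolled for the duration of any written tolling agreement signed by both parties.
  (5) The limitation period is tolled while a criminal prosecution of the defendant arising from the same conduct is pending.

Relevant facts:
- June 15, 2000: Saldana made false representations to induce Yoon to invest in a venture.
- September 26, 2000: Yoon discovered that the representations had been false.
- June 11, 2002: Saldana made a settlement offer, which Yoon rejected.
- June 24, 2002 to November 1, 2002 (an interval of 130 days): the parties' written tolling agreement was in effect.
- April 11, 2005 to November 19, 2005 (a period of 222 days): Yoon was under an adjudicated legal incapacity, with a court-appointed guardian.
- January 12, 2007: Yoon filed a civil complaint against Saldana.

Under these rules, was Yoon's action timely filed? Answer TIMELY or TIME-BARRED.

TIMELY

The claim did not accrue until Yoon discovered the injury on September 26, 2000; the June 15, 2000 act date does not start the clock under the stated rule.
Adding the 6 years base period to September 26, 2000 gives a deadline of September 26, 2006, before any tolling.
The written tolling agreement from June 24, 2002 to November 1, 2002 tolled the period for 130 days, extending the deadline to February 3, 2007.
No stated provision tolls the period for the plaintiff's incapacity, so the interval from April 11, 2005 to November 19, 2005 has no effect on the deadline.
None of the other events listed affects the running of the period under the stated rules.
The January 12, 2007 filing precedes the February 3, 2007 deadline; the claim is timely.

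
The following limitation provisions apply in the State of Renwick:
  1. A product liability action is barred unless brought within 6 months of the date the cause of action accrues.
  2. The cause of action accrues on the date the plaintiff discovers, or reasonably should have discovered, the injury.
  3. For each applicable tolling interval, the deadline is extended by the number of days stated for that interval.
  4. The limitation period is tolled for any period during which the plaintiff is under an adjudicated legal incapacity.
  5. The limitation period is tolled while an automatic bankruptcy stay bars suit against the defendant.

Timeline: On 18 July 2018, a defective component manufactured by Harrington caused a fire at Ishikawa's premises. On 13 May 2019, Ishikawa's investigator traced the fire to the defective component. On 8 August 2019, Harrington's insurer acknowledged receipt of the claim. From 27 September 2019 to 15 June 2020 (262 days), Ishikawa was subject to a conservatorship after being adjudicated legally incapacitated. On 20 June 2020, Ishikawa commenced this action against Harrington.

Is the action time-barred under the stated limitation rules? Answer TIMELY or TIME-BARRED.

Under the discovery rule, the claim accrued on 13 May 2019, when Ishikawa discovered the injury — not on the 18 July 2018 date of the underlying act.
Adding the 6 months base period to 13 May 2019 gives a deadline of 13 November 2019, before any tolling.
Because the plaintiff's legal incapacity ran from 27 September 2019 to 15 June 2020, the deadline is extended by 262 days to 1 August 2020.
The other events in the timeline have no effect on the limitation period under the stated rules.
Ishikawa filed on 20 June 2020, before the 1 August 2020 deadline, so the action is timely.

TIMELY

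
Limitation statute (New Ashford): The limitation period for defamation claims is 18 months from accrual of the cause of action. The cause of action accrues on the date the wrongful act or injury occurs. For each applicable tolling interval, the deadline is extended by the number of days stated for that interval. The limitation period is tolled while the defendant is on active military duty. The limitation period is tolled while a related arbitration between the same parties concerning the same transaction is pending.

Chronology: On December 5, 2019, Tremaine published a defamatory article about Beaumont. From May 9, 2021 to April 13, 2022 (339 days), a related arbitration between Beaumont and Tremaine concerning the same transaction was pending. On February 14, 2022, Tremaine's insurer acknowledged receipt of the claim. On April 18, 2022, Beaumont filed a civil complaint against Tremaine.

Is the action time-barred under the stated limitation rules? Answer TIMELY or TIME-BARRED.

The limitation period began to run on December 5, 2019.
The untolled deadline — 18 months after December 5, 2019 — is June 5, 2021.
Because the pending related arbitration ran from May 9, 2021 to April 13, 2022, the deadline is extended by 339 days to May 10, 2022.
None of the other events listed affects the running of the period under the stated rules.
The April 18, 2022 filing precedes the May 10, 2022 deadline; the claim is timely.

TIMELY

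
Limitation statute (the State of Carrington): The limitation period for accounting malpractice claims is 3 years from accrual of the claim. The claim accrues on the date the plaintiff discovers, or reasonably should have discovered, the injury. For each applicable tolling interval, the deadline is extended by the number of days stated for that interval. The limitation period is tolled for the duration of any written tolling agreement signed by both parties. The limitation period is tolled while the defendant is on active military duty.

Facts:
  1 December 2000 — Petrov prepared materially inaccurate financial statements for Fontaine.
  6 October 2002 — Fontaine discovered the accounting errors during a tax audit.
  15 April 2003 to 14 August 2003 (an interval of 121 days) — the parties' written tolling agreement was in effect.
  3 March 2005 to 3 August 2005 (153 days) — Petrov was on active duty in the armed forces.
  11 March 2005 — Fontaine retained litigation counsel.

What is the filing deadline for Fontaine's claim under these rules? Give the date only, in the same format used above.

7 July 2006

The claim did not accrue until Fontaine discovered the injury on 6 October 2002; the 1 December 2000 act date does not start the clock under the stated rule.
Adding the 3 years base period to 6 October 2002 gives a deadline of 6 October 2005, before any tolling.
Because the written tolling agreement ran from 15 April 2003 to 14 August 2003, the deadline is extended by 121 days to 4 February 2006.
The defendant's active military service from 3 March 2005 to 3 August 2005 tolled the period for 153 days, extending the deadline to 7 July 2006.
Nothing else in the chronology tolls or restarts the period.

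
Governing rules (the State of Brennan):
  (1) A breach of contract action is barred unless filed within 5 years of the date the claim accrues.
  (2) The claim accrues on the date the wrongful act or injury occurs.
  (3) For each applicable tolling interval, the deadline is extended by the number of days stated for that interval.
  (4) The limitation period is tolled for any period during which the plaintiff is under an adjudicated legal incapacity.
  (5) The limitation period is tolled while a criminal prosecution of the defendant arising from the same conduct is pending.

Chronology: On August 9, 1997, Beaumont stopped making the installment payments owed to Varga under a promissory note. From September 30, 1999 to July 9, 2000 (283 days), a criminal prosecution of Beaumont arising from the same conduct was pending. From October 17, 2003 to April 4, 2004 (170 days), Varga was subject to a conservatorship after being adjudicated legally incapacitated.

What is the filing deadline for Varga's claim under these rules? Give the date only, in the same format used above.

May 19, 2003

The limitation period began to run on August 9, 1997.
Adding the 5 years base period to August 9, 1997 gives a deadline of August 9, 2002, before any tolling.
Because the pending criminal prosecution ran from September 30, 1999 to July 9, 2000, the deadline is extended by 283 days to May 19, 2003.
The plaintiff's legal incapacity starting October 17, 2003 came too late — the period had run on May 19, 2003 — and so does not extend the deadline.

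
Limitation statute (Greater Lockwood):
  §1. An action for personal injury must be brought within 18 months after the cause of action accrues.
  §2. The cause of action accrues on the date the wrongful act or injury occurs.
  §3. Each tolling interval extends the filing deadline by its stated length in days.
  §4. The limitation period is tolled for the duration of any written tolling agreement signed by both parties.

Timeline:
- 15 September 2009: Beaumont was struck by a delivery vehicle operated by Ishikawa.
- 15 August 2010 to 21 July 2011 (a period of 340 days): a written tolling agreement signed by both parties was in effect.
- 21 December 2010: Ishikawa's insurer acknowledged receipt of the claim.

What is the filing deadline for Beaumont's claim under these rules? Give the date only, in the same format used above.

The claim accrued on 15 September 2009, when the wrongful act occurred.
18 months from 15 September 2009 is 15 March 2011.
The period was tolled for 340 days by the written tolling agreement (15 August 2010 to 21 July 2011), pushing the deadline to 18 February 2012.
The other events in the timeline have no effect on the limitation period under the stated rules.

18 February 2012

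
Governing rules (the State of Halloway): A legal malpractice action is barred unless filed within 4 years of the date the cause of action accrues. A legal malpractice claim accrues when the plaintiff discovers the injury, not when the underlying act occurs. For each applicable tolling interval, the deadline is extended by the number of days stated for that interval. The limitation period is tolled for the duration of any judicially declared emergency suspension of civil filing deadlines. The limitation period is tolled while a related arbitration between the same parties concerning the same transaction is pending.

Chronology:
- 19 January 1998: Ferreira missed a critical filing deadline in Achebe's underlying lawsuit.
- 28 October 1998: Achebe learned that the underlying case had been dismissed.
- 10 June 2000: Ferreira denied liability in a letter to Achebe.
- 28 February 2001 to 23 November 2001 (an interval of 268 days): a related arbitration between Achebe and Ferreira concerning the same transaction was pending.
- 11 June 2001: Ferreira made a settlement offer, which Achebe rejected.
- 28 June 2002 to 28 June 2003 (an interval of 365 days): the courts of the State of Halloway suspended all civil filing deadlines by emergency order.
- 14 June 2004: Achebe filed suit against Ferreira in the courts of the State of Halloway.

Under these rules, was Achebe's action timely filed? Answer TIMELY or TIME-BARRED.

Accrual is tied to discovery, so the period began on 28 October 1998 rather than on 19 January 1998 when the act occurred.
Adding the 4 years base period to 28 October 1998 gives a deadline of 28 October 2002, before any tolling.
The pending related arbitration from 28 February 2001 to 23 November 2001 tolled the period for 268 days, extending the deadline to 23 July 2003.
The emergency suspension of filing deadlines from 28 June 2002 to 28 June 2003 tolled the period for 365 days, extending the deadline to 22 July 2004.
None of the other events listed affects the running of the period under the stated rules.
Filing on 14 June 2004 beat the 22 July 2004 deadline — the action is timely.

TIMELY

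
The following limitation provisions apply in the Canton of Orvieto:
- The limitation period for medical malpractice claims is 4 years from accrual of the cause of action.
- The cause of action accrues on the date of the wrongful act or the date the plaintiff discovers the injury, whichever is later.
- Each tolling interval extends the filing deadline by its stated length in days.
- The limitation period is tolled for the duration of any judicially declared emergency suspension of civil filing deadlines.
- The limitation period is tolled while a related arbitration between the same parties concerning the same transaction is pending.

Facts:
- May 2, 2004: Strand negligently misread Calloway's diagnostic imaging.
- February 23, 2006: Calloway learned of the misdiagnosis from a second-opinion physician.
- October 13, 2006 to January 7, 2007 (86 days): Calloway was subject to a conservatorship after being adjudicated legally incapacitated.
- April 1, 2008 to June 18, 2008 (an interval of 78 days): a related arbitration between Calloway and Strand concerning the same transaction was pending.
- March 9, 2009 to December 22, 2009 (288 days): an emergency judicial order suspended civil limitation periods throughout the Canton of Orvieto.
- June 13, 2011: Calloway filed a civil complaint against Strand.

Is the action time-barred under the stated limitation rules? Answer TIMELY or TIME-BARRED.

The claim accrued on February 23, 2006 — the later of the May 2, 2004 act and the February 23, 2006 discovery.
The untolled deadline — 4 years after February 23, 2006 — is February 23, 2010.
The period was tolled for 78 days by the pending related arbitration (April 1, 2008 to June 18, 2008), pushing the deadline to May 12, 2010.
The period was tolled for 288 days by the emergency suspension of filing deadlines (March 9, 2009 to December 22, 2009), pushing the deadline to February 24, 2011.
No stated provision tolls the period for the plaintiff's incapacity, so the interval from October 13, 2006 to January 7, 2007 has no effect on the deadline.
Filing on June 13, 2011 missed the February 24, 2011 deadline — the action is time-barred.

TIME-BARRED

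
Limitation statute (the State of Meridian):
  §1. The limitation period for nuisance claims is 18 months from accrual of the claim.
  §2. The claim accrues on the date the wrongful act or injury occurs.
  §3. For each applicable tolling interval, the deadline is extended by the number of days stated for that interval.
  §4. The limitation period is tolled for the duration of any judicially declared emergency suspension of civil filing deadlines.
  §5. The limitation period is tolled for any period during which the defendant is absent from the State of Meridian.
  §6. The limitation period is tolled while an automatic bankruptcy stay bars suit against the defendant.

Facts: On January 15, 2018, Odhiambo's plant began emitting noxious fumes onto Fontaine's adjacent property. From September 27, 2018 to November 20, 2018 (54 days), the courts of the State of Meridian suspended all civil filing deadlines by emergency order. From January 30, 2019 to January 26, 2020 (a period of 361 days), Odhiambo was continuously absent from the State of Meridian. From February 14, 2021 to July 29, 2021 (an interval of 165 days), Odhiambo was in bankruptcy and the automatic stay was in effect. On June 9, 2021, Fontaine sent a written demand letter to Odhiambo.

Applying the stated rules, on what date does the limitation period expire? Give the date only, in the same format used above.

The limitation period began to run on January 15, 2018.
18 months from January 15, 2018 is July 15, 2019.
Because the emergency suspension of filing deadlines ran from September 27, 2018 to November 20, 2018, the deadline is extended by 54 days to September 7, 2019.
The period was tolled for 361 days by the defendant's absence from the jurisdiction (January 30, 2019 to January 26, 2020), pushing the deadline to September 2, 2020.
The automatic bankruptcy stay from February 14, 2021 to July 29, 2021 began after the period had already run on September 2, 2020, so it has no tolling effect.
None of the other events listed affects the running of the period under the stated rules.

September 2, 2020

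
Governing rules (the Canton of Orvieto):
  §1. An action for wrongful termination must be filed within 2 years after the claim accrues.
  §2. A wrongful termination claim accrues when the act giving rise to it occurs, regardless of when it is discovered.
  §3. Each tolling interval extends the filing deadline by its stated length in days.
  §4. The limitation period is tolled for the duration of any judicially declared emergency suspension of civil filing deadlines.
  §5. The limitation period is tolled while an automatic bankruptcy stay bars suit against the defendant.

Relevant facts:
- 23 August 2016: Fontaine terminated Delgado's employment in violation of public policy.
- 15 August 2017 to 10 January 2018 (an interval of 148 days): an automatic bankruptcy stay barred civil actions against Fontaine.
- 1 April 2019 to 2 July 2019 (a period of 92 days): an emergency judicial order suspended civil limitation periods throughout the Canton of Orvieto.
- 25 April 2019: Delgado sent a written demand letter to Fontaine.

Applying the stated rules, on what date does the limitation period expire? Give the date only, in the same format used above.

The claim accrued on 23 August 2016, when the wrongful act occurred.
The untolled deadline — 2 years after 23 August 2016 — is 23 August 2018.
The period was tolled for 148 days by the automatic bankruptcy stay (15 August 2017 to 10 January 2018), pushing the deadline to 18 January 2019.
The emergency suspension of filing deadlines from 1 April 2019 to 2 July 2019 began after the period had already run on 18 January 2019, so it has no tolling effect.
The other events in the timeline have no effect on the limitation period under the stated rules.

18 January 2019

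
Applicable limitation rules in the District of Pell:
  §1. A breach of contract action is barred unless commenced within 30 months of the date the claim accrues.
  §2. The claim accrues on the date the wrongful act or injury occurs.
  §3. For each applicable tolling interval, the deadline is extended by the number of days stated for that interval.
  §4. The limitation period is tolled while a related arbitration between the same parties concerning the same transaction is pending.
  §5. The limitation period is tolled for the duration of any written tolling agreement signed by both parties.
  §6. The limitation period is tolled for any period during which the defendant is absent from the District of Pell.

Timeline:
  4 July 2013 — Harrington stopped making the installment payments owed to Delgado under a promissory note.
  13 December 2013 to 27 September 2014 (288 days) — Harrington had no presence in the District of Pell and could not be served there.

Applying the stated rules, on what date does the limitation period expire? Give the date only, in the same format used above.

18 October 2016

The claim accrued on 4 July 2013, when the wrongful act occurred.
30 months from 4 July 2013 is 4 January 2016.
The defendant's absence from the jurisdiction from 13 December 2013 to 27 September 2014 tolled the period for 288 days, extending the deadline to 18 October 2016.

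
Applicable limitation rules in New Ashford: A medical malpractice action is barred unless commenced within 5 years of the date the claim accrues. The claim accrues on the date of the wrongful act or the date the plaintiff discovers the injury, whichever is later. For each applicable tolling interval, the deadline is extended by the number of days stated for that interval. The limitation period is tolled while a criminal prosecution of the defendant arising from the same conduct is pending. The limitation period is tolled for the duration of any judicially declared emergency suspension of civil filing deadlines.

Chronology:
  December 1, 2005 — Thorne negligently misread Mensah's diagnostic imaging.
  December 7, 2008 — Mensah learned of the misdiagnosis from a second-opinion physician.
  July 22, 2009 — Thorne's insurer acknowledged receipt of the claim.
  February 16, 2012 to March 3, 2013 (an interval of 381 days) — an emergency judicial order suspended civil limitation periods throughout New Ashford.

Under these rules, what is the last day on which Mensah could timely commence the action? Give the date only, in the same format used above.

Taking the later of the act (December 1, 2005) and discovery (December 7, 2008), the claim accrued on December 7, 2008.
Adding the 5 years base period to December 7, 2008 gives a deadline of December 7, 2013, before any tolling.
The period was tolled for 381 days by the emergency suspension of filing deadlines (February 16, 2012 to March 3, 2013), pushing the deadline to December 23, 2014.
None of the other events listed affects the running of the period under the stated rules.

December 23, 2014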